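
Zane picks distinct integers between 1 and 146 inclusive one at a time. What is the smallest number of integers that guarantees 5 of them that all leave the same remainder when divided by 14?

The 14 residue classes mod 14 are the pigeonholes.
With 56 integers one could put 4 in each residue class and have no class reach 5.
The 57th integer pushes some class to 5, so 14·4 + 1 = 57.

57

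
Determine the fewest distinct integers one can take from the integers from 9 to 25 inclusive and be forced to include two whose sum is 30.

12

A set avoiding the sum 30 can contain at most one of each pair {x, 30−x}, plus the 5 elements whose complement lies outside the range or equal to its own complement.
The integers 15, …, 25 (11 of them) are such a set: any two sum to at least 15+16 = 31 > 30.
By pigeonhole, any 12th integer completes one of the 6 pairs, so 12 choices force a sum of 30.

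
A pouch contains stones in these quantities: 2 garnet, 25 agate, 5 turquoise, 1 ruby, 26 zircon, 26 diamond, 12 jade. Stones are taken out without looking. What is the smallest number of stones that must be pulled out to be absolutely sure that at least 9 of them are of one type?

An adversary could hand out at most 8 stones per type (garnet, turquoise, ruby run out sooner): 2 + 8 + 5 + 1 + 8 + 8 + 8 = 40 stones and still no type has 9.
One more stone lands in a type already at 8, so 41 draws are enough and 40 are not.

41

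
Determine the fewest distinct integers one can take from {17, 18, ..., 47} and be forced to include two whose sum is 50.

Two chosen integers sum to 50 exactly when both halves of some pair {x, 50−x} with 17 ≤ x ≤ 50−x ≤ 33 are chosen — 8 such pairs.
The remaining 15 elements (those with no distinct partner in range) can never complete a 50-sum, so the worst case takes all of them and one from each pair: 15 + 8 = 23.
The 24th integer has to be the second member of some pair, so 23 + 1 = 24.

24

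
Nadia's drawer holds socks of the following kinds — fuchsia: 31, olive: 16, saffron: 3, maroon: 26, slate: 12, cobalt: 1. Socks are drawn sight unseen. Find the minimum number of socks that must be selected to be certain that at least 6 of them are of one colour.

The 6 colours are the holes; the socks drawn are the pigeons.
To avoid 6 of any one colour, the worst case takes at most 5 of each colour, or every sock of a colour that has fewer than 5.
That gives 5 + 5 + 3 + 5 + 5 + 1 = 24 socks with no colour reaching 6.
The next sock forces some colour to 6, so 24 + 1 = 25.

25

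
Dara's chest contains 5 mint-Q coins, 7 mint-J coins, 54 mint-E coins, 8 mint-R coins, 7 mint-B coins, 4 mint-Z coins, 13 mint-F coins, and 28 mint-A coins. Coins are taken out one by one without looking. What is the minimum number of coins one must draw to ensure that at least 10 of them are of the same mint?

59

Put each drawn coin into a box by mint. The largest draw with every box below 10 takes min(count, 9) from each mint; mints with fewer than 9 contribute all they have.
Σ min(cᵢ, 9) = 5 + 7 + 9 + 8 + 7 + 4 + 9 + 9 = 58.
Draw number 58 + 1 = 59 must push one box to 10.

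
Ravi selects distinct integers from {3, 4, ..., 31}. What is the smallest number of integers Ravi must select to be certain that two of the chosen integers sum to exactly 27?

19

A set avoiding the sum 27 can contain at most one of each pair {x, 27−x}, plus the 7 elements whose complement lies outside the range.
The integers 14, …, 31 (18 of them) are such a set: any two sum to at least 14+15 = 29 > 27.
By the pigeonhole principle, any 19th integer completes one of the 11 pairs, so 19 choices force a sum of 27.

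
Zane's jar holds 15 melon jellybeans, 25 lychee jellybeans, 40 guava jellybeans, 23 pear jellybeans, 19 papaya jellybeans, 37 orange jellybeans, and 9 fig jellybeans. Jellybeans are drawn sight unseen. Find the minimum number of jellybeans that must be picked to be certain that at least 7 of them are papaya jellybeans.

In the worst case for collecting papaya jellybeans, every non-papaya jellybean comes out first.
There are 15 + 25 + 40 + 23 + 37 + 9 = 149 non-papaya jellybeans altogether.
After those, each further jellybean must be papaya, so 149 + 7 = 156 draws guarantee 7 papaya jellybeans.

156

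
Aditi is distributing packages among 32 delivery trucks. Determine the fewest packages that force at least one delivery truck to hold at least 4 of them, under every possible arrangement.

With 96 packages one could put exactly 3 in each of the 32 delivery trucks, and no delivery truck would reach 4.
By pigeonhole, one more package must land in a delivery truck that already has 3, giving it 4.
So 32 × 3 + 1 = 97 packages are required.

97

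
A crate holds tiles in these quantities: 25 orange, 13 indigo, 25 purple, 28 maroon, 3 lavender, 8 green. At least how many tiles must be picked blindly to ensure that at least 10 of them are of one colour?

Pigeonhole: the 6 colours are the holes; the tiles drawn are the pigeons.
To avoid 10 of any one colour, the worst case takes at most 9 of each colour, or every tile of a colour that has fewer than 9.
That gives 9 + 9 + 9 + 9 + 3 + 8 = 47 tiles with no colour reaching 10.
The next tile forces some colour to 10, so 47 + 1 = 48.

48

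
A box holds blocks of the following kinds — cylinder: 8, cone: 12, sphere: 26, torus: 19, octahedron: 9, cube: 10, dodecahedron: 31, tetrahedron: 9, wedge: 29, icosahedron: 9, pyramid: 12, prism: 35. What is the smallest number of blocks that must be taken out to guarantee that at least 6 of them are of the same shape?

An adversary could hand out at most 5 blocks per shape: 5 + 5 + 5 + 5 + 5 + 5 + 5 + 5 + 5 + 5 + 5 + 5 = 60 blocks and still no shape has 6.
By pigeonhole, one more block lands in a shape already at 5, so 61 draws are enough and 60 are not.

61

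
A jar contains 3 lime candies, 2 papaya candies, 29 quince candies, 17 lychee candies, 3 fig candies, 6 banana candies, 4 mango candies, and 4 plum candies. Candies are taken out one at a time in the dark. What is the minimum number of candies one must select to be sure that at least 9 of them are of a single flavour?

39

By the pigeonhole principle, put each drawn candy into a box by flavour. The largest draw with every box below 9 takes min(count, 8) from each flavour; flavours with fewer than 8 contribute all they have.
Σ min(cᵢ, 8) = 3 + 2 + 8 + 8 + 3 + 6 + 4 + 4 = 38.
Draw number 38 + 1 = 39 must push one box to 9.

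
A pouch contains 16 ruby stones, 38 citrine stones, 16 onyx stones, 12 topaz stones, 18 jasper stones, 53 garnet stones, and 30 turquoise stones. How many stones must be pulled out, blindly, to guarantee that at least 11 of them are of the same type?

The 7 types are the holes; the stones drawn are the pigeons.
To avoid 11 of any one type, the worst case takes at most 10 of each type.
That gives 10 + 10 + 10 + 10 + 10 + 10 + 10 = 70 stones with no type reaching 11.
The next stone forces some type to 11, so 70 + 1 = 71.

71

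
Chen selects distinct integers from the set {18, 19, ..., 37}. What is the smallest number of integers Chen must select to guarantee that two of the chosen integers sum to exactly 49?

14

Group the elements by complementary pair {x, 49−x}: {18,31}, {19,30}, {20,29}, …, giving 7 two-element pairs and 6 integers whose partner 49−x falls outside [18,37].
Pigeonhole: treating each of those 13 groups as a pigeonhole, one can pick one integer per group — 13 integers — with no two summing to 49.
The 14th integer lands in an occupied pair, forcing a sum of 49.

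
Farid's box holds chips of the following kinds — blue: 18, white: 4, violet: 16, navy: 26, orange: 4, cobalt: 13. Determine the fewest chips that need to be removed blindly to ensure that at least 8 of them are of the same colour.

37

By pigeonhole, the 6 colours are the holes; the chips drawn are the pigeons.
To avoid 8 of any one colour, the worst case takes at most 7 of each colour, or every chip of a colour that has fewer than 7.
That gives 7 + 4 + 7 + 7 + 4 + 7 = 36 chips with no colour reaching 8.
The next chip forces some colour to 8, so 36 + 1 = 37.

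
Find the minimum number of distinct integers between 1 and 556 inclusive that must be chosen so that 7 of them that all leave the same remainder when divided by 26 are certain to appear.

Pigeonhole: the 26 residue classes mod 26 are the pigeonholes.
With 156 integers one could put 6 in each residue class and have no class reach 7.
The 157th integer pushes some class to 7, so 26·6 + 1 = 157.

157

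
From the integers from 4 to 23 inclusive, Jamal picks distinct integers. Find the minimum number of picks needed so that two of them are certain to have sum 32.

14

Group the elements by complementary pair {x, 32−x}: {9,23}, {10,22}, {11,21}, …, giving 7 two-element pairs, the single value 16 (it cannot pair with itself since the integers are distinct), and 5 integers whose partner 32−x falls outside [4,23].
Treating each of those 13 groups as a pigeonhole, one can pick one integer per group — 13 integers — with no two summing to 32.
The 14th integer lands in an occupied pair, forcing a sum of 32.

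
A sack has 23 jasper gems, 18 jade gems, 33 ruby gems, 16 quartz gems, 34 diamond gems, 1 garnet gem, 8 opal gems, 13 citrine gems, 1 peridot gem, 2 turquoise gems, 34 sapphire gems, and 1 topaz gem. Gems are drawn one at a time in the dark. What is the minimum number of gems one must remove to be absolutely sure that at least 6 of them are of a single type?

Pigeonhole: put each drawn gem into a box by type. The largest draw with every box below 6 takes min(count, 5) from each type; types with fewer than 5 contribute all they have.
Σ min(cᵢ, 5) = 5 + 5 + 5 + 5 + 5 + 1 + 5 + 5 + 1 + 2 + 5 + 1 = 45.
Draw number 45 + 1 = 46 must push one box to 6.

46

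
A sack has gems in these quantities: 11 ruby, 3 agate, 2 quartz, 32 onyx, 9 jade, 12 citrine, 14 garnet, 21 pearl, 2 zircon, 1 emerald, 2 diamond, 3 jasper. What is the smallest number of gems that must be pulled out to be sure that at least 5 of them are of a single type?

38

Put each drawn gem into a box by type. The largest draw with every box below 5 takes min(count, 4) from each type; types with fewer than 4 contribute all they have.
Σ min(cᵢ, 4) = 4 + 3 + 2 + 4 + 4 + 4 + 4 + 4 + 2 + 1 + 2 + 3 = 37.
Draw number 37 + 1 = 38 must push one box to 5.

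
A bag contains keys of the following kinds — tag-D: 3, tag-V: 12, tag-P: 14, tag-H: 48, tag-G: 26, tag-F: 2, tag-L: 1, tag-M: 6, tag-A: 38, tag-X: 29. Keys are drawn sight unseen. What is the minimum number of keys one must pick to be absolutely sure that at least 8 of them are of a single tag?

Pigeonhole: the 10 tags are the holes; the keys drawn are the pigeons.
To avoid 8 of any one tag, the worst case takes at most 7 of each tag, or every key of a tag that has fewer than 7.
That gives 3 + 7 + 7 + 7 + 7 + 2 + 1 + 6 + 7 + 7 = 54 keys with no tag reaching 8.
The next key forces some tag to 8, so 54 + 1 = 55.

55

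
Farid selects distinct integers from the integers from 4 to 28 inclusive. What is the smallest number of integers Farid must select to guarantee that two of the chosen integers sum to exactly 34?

15

Group the elements by complementary pair {x, 34−x}: {6,28}, {7,27}, {8,26}, …, giving 11 two-element pairs, the single value 17 (it cannot pair with itself since the integers are distinct), and 2 integers whose partner 34−x falls outside [4,28].
Treating each of those 14 groups as a pigeonhole, one can pick one integer per group — 14 integers — with no two summing to 34.
The 15th integer lands in an occupied pair, forcing a sum of 34.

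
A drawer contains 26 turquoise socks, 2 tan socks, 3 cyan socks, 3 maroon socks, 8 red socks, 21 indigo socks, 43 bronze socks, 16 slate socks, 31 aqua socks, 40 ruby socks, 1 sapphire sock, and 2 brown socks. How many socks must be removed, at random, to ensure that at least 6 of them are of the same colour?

47

Put each drawn sock into a box by colour. The largest draw with every box below 6 takes min(count, 5) from each colour; colours with fewer than 5 contribute all they have.
Σ min(cᵢ, 5) = 5 + 2 + 3 + 3 + 5 + 5 + 5 + 5 + 5 + 5 + 1 + 2 = 46.
Draw number 46 + 1 = 47 must push one box to 6.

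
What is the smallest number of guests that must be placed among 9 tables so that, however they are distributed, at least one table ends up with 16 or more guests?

With 135 guests one could put exactly 15 in each of the 9 tables, and no table would reach 16.
By pigeonhole, one more guest must land in a table that already has 15, giving it 16.
So 9 × 15 + 1 = 136 guests are required.

136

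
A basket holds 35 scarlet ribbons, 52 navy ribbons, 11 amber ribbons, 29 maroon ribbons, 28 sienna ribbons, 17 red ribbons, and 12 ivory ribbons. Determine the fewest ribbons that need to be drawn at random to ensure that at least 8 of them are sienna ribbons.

164

In the worst case for collecting sienna ribbons, every non-sienna ribbon comes out first.
There are 35 + 52 + 11 + 29 + 17 + 12 = 156 non-sienna ribbons altogether.
After those, each further ribbon must be sienna, so 156 + 8 = 164 draws guarantee 8 sienna ribbons.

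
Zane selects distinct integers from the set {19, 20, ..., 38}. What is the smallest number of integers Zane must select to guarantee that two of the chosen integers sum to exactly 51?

14

Group the elements by complementary pair {x, 51−x}: {19,32}, {20,31}, {21,30}, …, giving 7 two-element pairs and 6 integers whose partner 51−x falls outside [19,38].
Treating each of those 13 groups as a pigeonhole, one can pick one integer per group — 13 integers — with no two summing to 51.
The 14th integer lands in an occupied pair, forcing a sum of 51.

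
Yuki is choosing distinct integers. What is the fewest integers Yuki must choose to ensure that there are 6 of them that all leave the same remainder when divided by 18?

By the pigeonhole principle, the 18 residue classes mod 18 are the pigeonholes.
With 90 integers one could put 5 in each residue class and have no class reach 6.
The 91st integer pushes some class to 6, so 18·5 + 1 = 91.

91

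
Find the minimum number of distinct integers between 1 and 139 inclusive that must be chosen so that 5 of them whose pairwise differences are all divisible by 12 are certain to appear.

Integers whose pairwise differences are multiples of 12 are exactly those sharing a remainder mod 12. By pigeonhole, the 12 residue classes mod 12 are the pigeonholes.
With 48 integers one could put 4 in each residue class and have no class reach 5.
The 49th integer pushes some class to 5, so 12·4 + 1 = 49.

49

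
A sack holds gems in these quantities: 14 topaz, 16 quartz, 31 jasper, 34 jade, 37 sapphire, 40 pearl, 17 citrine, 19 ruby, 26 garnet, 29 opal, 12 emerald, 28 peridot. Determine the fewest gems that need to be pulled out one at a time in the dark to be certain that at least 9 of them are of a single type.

An adversary could hand out at most 8 gems per type: 8 + 8 + 8 + 8 + 8 + 8 + 8 + 8 + 8 + 8 + 8 + 8 = 96 gems and still no type has 9.
One more gem lands in a type already at 8, so 97 draws are enough and 96 are not.

97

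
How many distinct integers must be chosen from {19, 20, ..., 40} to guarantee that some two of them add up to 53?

15

A set avoiding the sum 53 can contain at most one of each pair {x, 53−x}, plus the 6 elements whose complement lies outside the range.
The integers 27, …, 40 (14 of them) are such a set: any two sum to at least 27+28 = 55 > 53.
Pigeonhole: any 15th integer completes one of the 8 pairs, so 15 choices force a sum of 53.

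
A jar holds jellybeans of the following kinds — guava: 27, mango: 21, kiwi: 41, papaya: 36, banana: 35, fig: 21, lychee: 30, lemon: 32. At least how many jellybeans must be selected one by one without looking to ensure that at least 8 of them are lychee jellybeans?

In the worst case for collecting lychee jellybeans, every non-lychee jellybean comes out first.
There are 27 + 21 + 41 + 36 + 35 + 21 + 32 = 213 non-lychee jellybeans altogether.
After those, each further jellybean must be lychee, so 213 + 8 = 221 draws guarantee 8 lychee jellybeans.

221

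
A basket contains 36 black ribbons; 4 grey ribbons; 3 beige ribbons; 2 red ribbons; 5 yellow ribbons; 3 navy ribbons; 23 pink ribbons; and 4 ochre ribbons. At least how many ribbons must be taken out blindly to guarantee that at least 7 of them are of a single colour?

34

Put each drawn ribbon into a box by colour. The largest draw with every box below 7 takes min(count, 6) from each colour; colours with fewer than 6 contribute all they have.
Σ min(cᵢ, 6) = 6 + 4 + 3 + 2 + 5 + 3 + 6 + 4 = 33.
Draw number 33 + 1 = 34 must push one box to 7.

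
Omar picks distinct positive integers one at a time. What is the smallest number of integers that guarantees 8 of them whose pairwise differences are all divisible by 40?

Integers whose pairwise differences are multiples of 40 are exactly those sharing a remainder mod 40. Pigeonhole: the 40 residue classes mod 40 are the pigeonholes.
With 280 integers one could put 7 in each residue class and have no class reach 8.
The 281st integer pushes some class to 8, so 40·7 + 1 = 281.

281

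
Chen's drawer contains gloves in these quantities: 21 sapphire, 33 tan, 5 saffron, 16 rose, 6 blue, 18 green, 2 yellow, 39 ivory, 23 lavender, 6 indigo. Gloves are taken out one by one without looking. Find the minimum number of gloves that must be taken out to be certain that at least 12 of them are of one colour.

The 10 colours are the holes; the gloves drawn are the pigeons.
To avoid 12 of any one colour, the worst case takes at most 11 of each colour, or every glove of a colour that has fewer than 11.
That gives 11 + 11 + 5 + 11 + 6 + 11 + 2 + 11 + 11 + 6 = 85 gloves with no colour reaching 12.
The next glove forces some colour to 12, so 85 + 1 = 86.

86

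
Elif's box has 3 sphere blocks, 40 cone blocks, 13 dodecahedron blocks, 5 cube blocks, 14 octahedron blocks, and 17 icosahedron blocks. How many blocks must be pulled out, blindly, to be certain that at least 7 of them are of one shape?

An adversary could hand out at most 6 blocks per shape (sphere, cube run out sooner): 3 + 6 + 6 + 5 + 6 + 6 = 32 blocks and still no shape has 7.
Pigeonhole: one more block lands in a shape already at 6, so 33 draws are enough and 32 are not.

33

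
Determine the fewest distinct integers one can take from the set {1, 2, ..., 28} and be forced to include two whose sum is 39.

20

Two chosen integers sum to 39 exactly when both halves of some pair {x, 39−x} with 11 ≤ x ≤ 39−x ≤ 28 are chosen — 9 such pairs.
The remaining 10 elements (those with no distinct partner in range) can never complete a 39-sum, so the worst case takes all of them and one from each pair: 10 + 9 = 19.
The 20th integer has to be the second member of some pair, so 19 + 1 = 20.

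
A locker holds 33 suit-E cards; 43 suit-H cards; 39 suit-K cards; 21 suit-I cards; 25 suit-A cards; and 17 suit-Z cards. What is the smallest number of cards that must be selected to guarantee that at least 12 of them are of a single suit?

67

By pigeonhole, put each drawn card into a box by suit. The largest draw with every box below 12 takes min(count, 11) from each suit.
Σ min(cᵢ, 11) = 11 + 11 + 11 + 11 + 11 + 11 = 66.
Draw number 66 + 1 = 67 must push one box to 12.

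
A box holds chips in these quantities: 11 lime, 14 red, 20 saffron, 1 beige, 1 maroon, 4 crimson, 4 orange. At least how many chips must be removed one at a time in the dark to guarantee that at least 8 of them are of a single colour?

32

The 7 colours are the holes; the chips drawn are the pigeons.
To avoid 8 of any one colour, the worst case takes at most 7 of each colour, or every chip of a colour that has fewer than 7.
That gives 7 + 7 + 7 + 1 + 1 + 4 + 4 = 31 chips with no colour reaching 8.
The next chip forces some colour to 8, so 31 + 1 = 32.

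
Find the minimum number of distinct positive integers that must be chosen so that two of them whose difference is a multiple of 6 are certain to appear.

7

Integers whose pairwise differences are multiples of 6 are exactly those sharing a remainder mod 6. By pigeonhole, the 6 residue classes mod 6 are the pigeonholes.
With 6 integers one could put 1 in each residue class and have no class reach 2.
The 7th integer pushes some class to 2, so 6·1 + 1 = 7.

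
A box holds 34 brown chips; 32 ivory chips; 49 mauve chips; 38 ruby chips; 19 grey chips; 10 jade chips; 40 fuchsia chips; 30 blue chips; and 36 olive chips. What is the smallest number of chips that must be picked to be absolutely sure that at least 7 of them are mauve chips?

In the worst case for collecting mauve chips, every non-mauve chip comes out first.
There are 34 + 32 + 38 + 19 + 10 + 40 + 30 + 36 = 239 non-mauve chips altogether.
After those, each further chip must be mauve, so 239 + 7 = 246 draws guarantee 7 mauve chips.

246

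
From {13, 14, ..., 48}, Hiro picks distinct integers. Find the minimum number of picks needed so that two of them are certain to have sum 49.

25

Two chosen integers sum to 49 exactly when both halves of some pair {x, 49−x} with 13 ≤ x ≤ 49−x ≤ 36 are chosen — 12 such pairs.
The remaining 12 elements (those with no distinct partner in range) can never complete a 49-sum, so the worst case takes all of them and one from each pair: 12 + 12 = 24.
By pigeonhole, the 25th integer has to be the second member of some pair, so 24 + 1 = 25.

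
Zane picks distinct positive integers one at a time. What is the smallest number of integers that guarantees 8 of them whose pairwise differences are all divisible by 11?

78

Integers whose pairwise differences are multiples of 11 are exactly those sharing a remainder mod 11. By the pigeonhole principle, the 11 residue classes mod 11 are the pigeonholes.
With 77 integers one could put 7 in each residue class and have no class reach 8.
The 78th integer pushes some class to 8, so 11·7 + 1 = 78.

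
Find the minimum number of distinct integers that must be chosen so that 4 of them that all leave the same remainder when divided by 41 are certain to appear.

The 41 residue classes mod 41 are the pigeonholes.
With 123 integers one could put 3 in each residue class and have no class reach 4.
The 124th integer pushes some class to 4, so 41·3 + 1 = 124.

124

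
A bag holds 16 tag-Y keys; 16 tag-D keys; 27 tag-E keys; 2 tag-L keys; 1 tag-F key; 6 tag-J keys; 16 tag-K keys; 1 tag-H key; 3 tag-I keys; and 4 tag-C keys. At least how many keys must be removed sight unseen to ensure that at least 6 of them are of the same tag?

Put each drawn key into a box by tag. The largest draw with every box below 6 takes min(count, 5) from each tag; tags with fewer than 5 contribute all they have.
Σ min(cᵢ, 5) = 5 + 5 + 5 + 2 + 1 + 5 + 5 + 1 + 3 + 4 = 36.
Draw number 36 + 1 = 37 must push one box to 6.

37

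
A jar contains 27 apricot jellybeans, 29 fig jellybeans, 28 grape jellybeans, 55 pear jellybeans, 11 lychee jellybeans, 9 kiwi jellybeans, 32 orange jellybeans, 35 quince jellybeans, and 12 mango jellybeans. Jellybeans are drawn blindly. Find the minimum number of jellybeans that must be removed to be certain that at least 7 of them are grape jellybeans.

In the worst case for collecting grape jellybeans, every non-grape jellybean comes out first.
There are 27 + 29 + 55 + 11 + 9 + 32 + 35 + 12 = 210 non-grape jellybeans altogether.
After those, each further jellybean must be grape, so 210 + 7 = 217 draws guarantee 7 grape jellybeans.

217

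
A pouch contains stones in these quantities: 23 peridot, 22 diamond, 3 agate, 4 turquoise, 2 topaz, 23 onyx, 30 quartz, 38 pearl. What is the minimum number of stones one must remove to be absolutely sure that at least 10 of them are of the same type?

An adversary could hand out at most 9 stones per type (agate, turquoise, topaz run out sooner): 9 + 9 + 3 + 4 + 2 + 9 + 9 + 9 = 54 stones and still no type has 10.
One more stone lands in a type already at 9, so 55 draws are enough and 54 are not.

55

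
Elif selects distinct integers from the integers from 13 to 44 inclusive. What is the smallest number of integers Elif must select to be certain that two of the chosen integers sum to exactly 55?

Group the elements by complementary pair {x, 55−x}: {13,42}, {14,41}, {15,40}, …, giving 15 two-element pairs and 2 integers whose partner 55−x falls outside [13,44].
By the pigeonhole principle, treating each of those 17 groups as a pigeonhole, one can pick one integer per group — 17 integers — with no two summing to 55.
The 18th integer lands in an occupied pair, forcing a sum of 55.

18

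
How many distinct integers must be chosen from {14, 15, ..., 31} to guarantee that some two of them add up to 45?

10

Group the elements by complementary pair {x, 45−x}: {14,31}, {15,30}, {16,29}, …, giving 9 two-element pairs.
Treating each of those 9 groups as a pigeonhole, one can pick one integer per group — 9 integers — with no two summing to 45.
The 10th integer lands in an occupied pair, forcing a sum of 45.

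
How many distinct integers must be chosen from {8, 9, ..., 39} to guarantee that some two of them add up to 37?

22

A set avoiding the sum 37 can contain at most one of each pair {x, 37−x}, plus the 10 elements whose complement lies outside the range.
The integers 19, …, 39 (21 of them) are such a set: any two sum to at least 19+20 = 39 > 37.
By the pigeonhole principle, any 22nd integer completes one of the 11 pairs, so 22 choices force a sum of 37.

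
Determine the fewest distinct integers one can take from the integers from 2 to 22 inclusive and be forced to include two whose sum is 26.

A set avoiding the sum 26 can contain at most one of each pair {x, 26−x}, plus the 3 elements whose complement lies outside the range or equal to its own complement.
The integers 2, …, 13 (12 of them) are such a set: any two sum to at least 2+3 = 5 and at most 12+13 = 25 < 26.
Pigeonhole: any 13th integer completes one of the 9 pairs, so 13 choices force a sum of 26.

13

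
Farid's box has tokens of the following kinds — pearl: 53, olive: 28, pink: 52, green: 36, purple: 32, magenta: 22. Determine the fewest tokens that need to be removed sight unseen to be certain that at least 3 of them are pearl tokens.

In the worst case for collecting pearl tokens, every non-pearl token comes out first.
There are 28 + 52 + 36 + 32 + 22 = 170 non-pearl tokens altogether.
After those, each further token must be pearl, so 170 + 3 = 173 draws guarantee 3 pearl tokens.

173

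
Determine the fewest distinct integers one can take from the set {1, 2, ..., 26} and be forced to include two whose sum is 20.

A set avoiding the sum 20 can contain at most one of each pair {x, 20−x}, plus the 8 elements whose complement lies outside the range or equal to its own complement.
The integers 10, …, 26 (17 of them) are such a set: any two sum to at least 10+11 = 21 > 20.
Any 18th integer completes one of the 9 pairs, so 18 choices force a sum of 20.

18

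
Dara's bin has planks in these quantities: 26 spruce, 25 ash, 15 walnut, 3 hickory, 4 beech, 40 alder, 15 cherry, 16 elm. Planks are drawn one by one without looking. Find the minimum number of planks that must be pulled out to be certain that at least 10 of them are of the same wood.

An adversary could hand out at most 9 planks per wood (hickory, beech run out sooner): 9 + 9 + 9 + 3 + 4 + 9 + 9 + 9 = 61 planks and still no wood has 10.
One more plank lands in a wood already at 9, so 62 draws are enough and 61 are not.

62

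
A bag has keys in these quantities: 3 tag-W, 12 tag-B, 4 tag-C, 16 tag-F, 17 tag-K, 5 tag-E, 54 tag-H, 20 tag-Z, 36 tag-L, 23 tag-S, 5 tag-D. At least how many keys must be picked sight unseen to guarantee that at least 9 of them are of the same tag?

By the pigeonhole principle, put each drawn key into a box by tag. The largest draw with every box below 9 takes min(count, 8) from each tag; tags with fewer than 8 contribute all they have.
Σ min(cᵢ, 8) = 3 + 8 + 4 + 8 + 8 + 5 + 8 + 8 + 8 + 8 + 5 = 73.
Draw number 73 + 1 = 74 must push one box to 9.

74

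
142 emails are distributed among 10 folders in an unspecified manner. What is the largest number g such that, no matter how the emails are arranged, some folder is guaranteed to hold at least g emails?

15

By pigeonhole, the 10 folders are the holes and the 142 emails are the pigeons.
If every folder held at most 14 emails, the total would be at most 10 × 14 = 140, which is less than 142.
So some folder holds at least ⌈142/10⌉ = 15 emails.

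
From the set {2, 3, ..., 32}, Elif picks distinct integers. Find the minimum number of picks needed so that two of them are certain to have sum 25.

Two chosen integers sum to 25 exactly when both halves of some pair {x, 25−x} with 2 ≤ x ≤ 25−x ≤ 23 are chosen — 11 such pairs.
The remaining 9 elements (those with no distinct partner in range) can never complete a 25-sum, so the worst case takes all of them and one from each pair: 9 + 11 = 20.
Pigeonhole: the 21st integer has to be the second member of some pair, so 20 + 1 = 21.

21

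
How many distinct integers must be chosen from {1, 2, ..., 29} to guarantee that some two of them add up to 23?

Group the elements by complementary pair {x, 23−x}: {1,22}, {2,21}, {3,20}, …, giving 11 two-element pairs and 7 integers whose partner 23−x falls outside [1,29].
By the pigeonhole principle, treating each of those 18 groups as a pigeonhole, one can pick one integer per group — 18 integers — with no two summing to 23.
The 19th integer lands in an occupied pair, forcing a sum of 23.

19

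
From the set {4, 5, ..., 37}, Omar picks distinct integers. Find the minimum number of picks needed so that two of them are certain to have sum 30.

24

Two chosen integers sum to 30 exactly when both halves of some pair {x, 30−x} with 4 ≤ x ≤ 30−x ≤ 26 are chosen — 11 such pairs.
The remaining 12 elements (those with no distinct partner in range) can never complete a 30-sum, so the worst case takes all of them and one from each pair: 12 + 11 = 23.
The 24th integer has to be the second member of some pair, so 23 + 1 = 24.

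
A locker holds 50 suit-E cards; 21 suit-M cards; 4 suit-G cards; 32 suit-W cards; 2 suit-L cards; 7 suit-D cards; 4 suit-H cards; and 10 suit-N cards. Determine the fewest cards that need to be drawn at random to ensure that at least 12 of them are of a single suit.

By pigeonhole, put each drawn card into a box by suit. The largest draw with every box below 12 takes min(count, 11) from each suit; suits with fewer than 11 contribute all they have.
Σ min(cᵢ, 11) = 11 + 11 + 4 + 11 + 2 + 7 + 4 + 10 = 60.
Draw number 60 + 1 = 61 must push one box to 12.

61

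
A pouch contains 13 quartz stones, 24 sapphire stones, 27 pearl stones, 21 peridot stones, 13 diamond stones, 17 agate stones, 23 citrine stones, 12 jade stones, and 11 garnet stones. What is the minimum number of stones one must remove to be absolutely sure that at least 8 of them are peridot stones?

In the worst case for collecting peridot stones, every non-peridot stone comes out first.
There are 13 + 24 + 27 + 13 + 17 + 23 + 12 + 11 = 140 non-peridot stones altogether.
After those, each further stone must be peridot, so 140 + 8 = 148 draws guarantee 8 peridot stones.

148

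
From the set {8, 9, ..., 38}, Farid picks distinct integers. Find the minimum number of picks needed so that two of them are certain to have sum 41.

19

Group the elements by complementary pair {x, 41−x}: {8,33}, {9,32}, {10,31}, …, giving 13 two-element pairs and 5 integers whose partner 41−x falls outside [8,38].
Treating each of those 18 groups as a pigeonhole, one can pick one integer per group — 18 integers — with no two summing to 41.
The 19th integer lands in an occupied pair, forcing a sum of 41.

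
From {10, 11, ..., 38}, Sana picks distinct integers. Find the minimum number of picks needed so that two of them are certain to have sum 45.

Two chosen integers sum to 45 exactly when both halves of some pair {x, 45−x} with 10 ≤ x ≤ 45−x ≤ 35 are chosen — 13 such pairs.
The remaining 3 elements (those with no distinct partner in range) can never complete a 45-sum, so the worst case takes all of them and one from each pair: 3 + 13 = 16.
The 17th integer has to be the second member of some pair, so 16 + 1 = 17.

17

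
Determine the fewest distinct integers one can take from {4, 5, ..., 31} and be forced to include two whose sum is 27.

Group the elements by complementary pair {x, 27−x}: {4,23}, {5,22}, {6,21}, …, giving 10 two-element pairs and 8 integers whose partner 27−x falls outside [4,31].
Pigeonhole: treating each of those 18 groups as a pigeonhole, one can pick one integer per group — 18 integers — with no two summing to 27.
The 19th integer lands in an occupied pair, forcing a sum of 27.

19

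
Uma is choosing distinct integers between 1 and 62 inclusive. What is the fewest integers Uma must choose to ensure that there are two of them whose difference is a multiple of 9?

Integers whose pairwise differences are multiples of 9 are exactly those sharing a remainder mod 9. By the pigeonhole principle, the 9 residue classes mod 9 are the pigeonholes.
With 9 integers one could put 1 in each residue class and have no class reach 2.
The 10th integer pushes some class to 2, so 9·1 + 1 = 10.

10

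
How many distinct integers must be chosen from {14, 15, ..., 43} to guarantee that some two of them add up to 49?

20

Two chosen integers sum to 49 exactly when both halves of some pair {x, 49−x} with 14 ≤ x ≤ 49−x ≤ 35 are chosen — 11 such pairs.
The remaining 8 elements (those with no distinct partner in range) can never complete a 49-sum, so the worst case takes all of them and one from each pair: 8 + 11 = 19.
The 20th integer has to be the second member of some pair, so 19 + 1 = 20.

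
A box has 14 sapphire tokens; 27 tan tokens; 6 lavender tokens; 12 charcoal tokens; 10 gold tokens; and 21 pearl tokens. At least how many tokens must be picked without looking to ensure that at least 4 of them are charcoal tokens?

In the worst case for collecting charcoal tokens, every non-charcoal token comes out first.
There are 14 + 27 + 6 + 10 + 21 = 78 non-charcoal tokens altogether.
After those, each further token must be charcoal, so 78 + 4 = 82 draws guarantee 4 charcoal tokens.

82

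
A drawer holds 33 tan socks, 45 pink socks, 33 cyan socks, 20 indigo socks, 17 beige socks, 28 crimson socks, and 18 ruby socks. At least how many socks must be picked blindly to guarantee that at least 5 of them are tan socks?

166

In the worst case for collecting tan socks, every non-tan sock comes out first.
There are 45 + 33 + 20 + 17 + 28 + 18 = 161 non-tan socks altogether.
After those, each further sock must be tan, so 161 + 5 = 166 draws guarantee 5 tan socks.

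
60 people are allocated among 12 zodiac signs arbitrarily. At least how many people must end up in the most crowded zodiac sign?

The 12 zodiac signs are the holes and the 60 people are the pigeons.
If every zodiac sign held at most 4 people, the total would be at most 12 × 4 = 48, which is less than 60.
So some zodiac sign holds at least ⌈60/12⌉ = 5 people.

5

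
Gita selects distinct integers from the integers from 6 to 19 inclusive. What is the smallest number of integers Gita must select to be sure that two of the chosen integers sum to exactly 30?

11

A set avoiding the sum 30 can contain at most one of each pair {x, 30−x}, plus the 6 elements whose complement lies outside the range or equal to its own complement.
The integers 6, …, 15 (10 of them) are such a set: any two sum to at least 6+7 = 13 and at most 14+15 = 29 < 30.
By pigeonhole, any 11th integer completes one of the 4 pairs, so 11 choices force a sum of 30.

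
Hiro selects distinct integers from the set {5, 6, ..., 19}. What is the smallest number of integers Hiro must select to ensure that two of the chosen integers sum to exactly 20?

11

Two chosen integers sum to 20 exactly when both halves of some pair {x, 20−x} with 5 ≤ x ≤ 20−x ≤ 15 are chosen — 5 such pairs.
The remaining 5 elements (those with no distinct partner in range) can never complete a 20-sum, so the worst case takes all of them and one from each pair: 5 + 5 = 10.
Pigeonhole: the 11th integer has to be the second member of some pair, so 10 + 1 = 11.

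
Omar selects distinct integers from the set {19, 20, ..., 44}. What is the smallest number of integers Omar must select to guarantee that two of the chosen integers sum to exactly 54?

19

A set avoiding the sum 54 can contain at most one of each pair {x, 54−x}, plus the 10 elements whose complement lies outside the range or equal to its own complement.
The integers 27, …, 44 (18 of them) are such a set: any two sum to at least 27+28 = 55 > 54.
By the pigeonhole principle, any 19th integer completes one of the 8 pairs, so 19 choices force a sum of 54.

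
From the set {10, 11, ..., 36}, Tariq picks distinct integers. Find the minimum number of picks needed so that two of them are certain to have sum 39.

18

Group the elements by complementary pair {x, 39−x}: {10,29}, {11,28}, {12,27}, …, giving 10 two-element pairs and 7 integers whose partner 39−x falls outside [10,36].
Pigeonhole: treating each of those 17 groups as a pigeonhole, one can pick one integer per group — 17 integers — with no two summing to 39.
The 18th integer lands in an occupied pair, forcing a sum of 39.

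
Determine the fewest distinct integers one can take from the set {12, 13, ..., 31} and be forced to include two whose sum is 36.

15

A set avoiding the sum 36 can contain at most one of each pair {x, 36−x}, plus the 8 elements whose complement lies outside the range or equal to its own complement.
The integers 18, …, 31 (14 of them) are such a set: any two sum to at least 18+19 = 37 > 36.
Any 15th integer completes one of the 6 pairs, so 15 choices force a sum of 36.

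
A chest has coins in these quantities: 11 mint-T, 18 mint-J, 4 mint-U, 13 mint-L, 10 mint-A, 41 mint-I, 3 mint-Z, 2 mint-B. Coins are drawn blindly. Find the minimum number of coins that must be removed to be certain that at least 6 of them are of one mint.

35

By pigeonhole, put each drawn coin into a box by mint. The largest draw with every box below 6 takes min(count, 5) from each mint; mints with fewer than 5 contribute all they have.
Σ min(cᵢ, 5) = 5 + 5 + 4 + 5 + 5 + 5 + 3 + 2 = 34.
Draw number 34 + 1 = 35 must push one box to 6.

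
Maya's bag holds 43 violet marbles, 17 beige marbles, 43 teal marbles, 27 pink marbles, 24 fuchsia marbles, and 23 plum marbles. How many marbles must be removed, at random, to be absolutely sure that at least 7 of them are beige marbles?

167

In the worst case for collecting beige marbles, every non-beige marble comes out first.
There are 43 + 43 + 27 + 24 + 23 = 160 non-beige marbles altogether.
After those, each further marble must be beige, so 160 + 7 = 167 draws guarantee 7 beige marbles.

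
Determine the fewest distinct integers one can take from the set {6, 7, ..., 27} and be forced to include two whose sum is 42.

A set avoiding the sum 42 can contain at most one of each pair {x, 42−x}, plus the 10 elements whose complement lies outside the range or equal to its own complement.
The integers 6, …, 21 (16 of them) are such a set: any two sum to at least 6+7 = 13 and at most 20+21 = 41 < 42.
Any 17th integer completes one of the 6 pairs, so 17 choices force a sum of 42.

17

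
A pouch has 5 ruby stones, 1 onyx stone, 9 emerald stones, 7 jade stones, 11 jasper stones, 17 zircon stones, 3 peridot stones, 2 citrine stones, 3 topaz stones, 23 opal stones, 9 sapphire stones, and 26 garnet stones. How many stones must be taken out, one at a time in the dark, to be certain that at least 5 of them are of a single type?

By the pigeonhole principle, the 12 types are the holes; the stones drawn are the pigeons.
To avoid 5 of any one type, the worst case takes at most 4 of each type, or every stone of a type that has fewer than 4.
That gives 4 + 1 + 4 + 4 + 4 + 4 + 3 + 2 + 3 + 4 + 4 + 4 = 41 stones with no type reaching 5.
The next stone forces some type to 5, so 41 + 1 = 42.

42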